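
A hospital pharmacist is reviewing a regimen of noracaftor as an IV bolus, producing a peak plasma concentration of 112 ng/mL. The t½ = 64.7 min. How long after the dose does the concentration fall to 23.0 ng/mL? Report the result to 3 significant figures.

k = ln 2 / 64.7 = 0.01071 min⁻¹
C(t) = C₀ e^(−kt)  ⇒  t = ln(C₀/C) / k
t = ln(112/23.0) / 0.01071 = 1.583 / 0.01071 ≈ 148 minutes

148 minutes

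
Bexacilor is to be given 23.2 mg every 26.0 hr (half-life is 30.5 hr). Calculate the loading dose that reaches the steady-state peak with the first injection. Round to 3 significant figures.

52.0 mg

k = ln 2 / 30.5 = 0.02273 hr⁻¹
Accumulation ratio R = 1 / (1 − e^(−kτ)) = 1 / (1 − e^(−0.02273×26.0)) = 1 / (1 − 0.5538) = 2.241
Loading dose = maintenance dose × R = 23.2 × 2.241 ≈ 52.0 mg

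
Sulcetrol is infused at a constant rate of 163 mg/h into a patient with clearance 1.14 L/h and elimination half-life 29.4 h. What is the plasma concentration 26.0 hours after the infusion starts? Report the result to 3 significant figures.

Css = rate / CL = 163 / 1.14 = 143.0 µg/mL
k = ln 2 / 29.4 = 0.02358 h⁻¹
C(t) = Css (1 − e^(−kt)) = 143.0 × (1 − e^(−0.6130)) = 143.0 × 0.4583 ≈ 65.5 µg/mL

65.5 µg/mL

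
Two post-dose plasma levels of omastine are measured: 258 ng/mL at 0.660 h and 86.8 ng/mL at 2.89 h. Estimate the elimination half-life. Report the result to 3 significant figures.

1.42 hours

k = ln(C₁/C₂) / (t₂ − t₁) = ln(258/86.8) / (2.89 − 0.660)
  = 1.089 / 2.230 = 0.4885 h⁻¹
t½ = ln 2 / k = ln 2 / 0.4885 ≈ 1.42 hours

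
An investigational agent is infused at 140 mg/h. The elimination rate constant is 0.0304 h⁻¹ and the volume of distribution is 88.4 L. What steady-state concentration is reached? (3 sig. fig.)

CL = k · V = 0.0304 × 88.4 = 2.687 L/h
Css = rate / CL = 140 / 2.687 ≈ 52.1 mg/L

52.1 mg/L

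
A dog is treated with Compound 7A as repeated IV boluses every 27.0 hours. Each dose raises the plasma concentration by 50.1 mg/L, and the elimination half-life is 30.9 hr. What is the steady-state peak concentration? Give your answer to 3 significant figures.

k = ln 2 / 30.9 = 0.02243 hr⁻¹
Fraction remaining after one interval: e^(−kτ) = e^(−0.02243 × 27.0) = 0.5457
R = 1 / (1 − 0.5457) = 2.201
Css,max = 50.1 × 2.201 ≈ 110 mg/L

110 mg/L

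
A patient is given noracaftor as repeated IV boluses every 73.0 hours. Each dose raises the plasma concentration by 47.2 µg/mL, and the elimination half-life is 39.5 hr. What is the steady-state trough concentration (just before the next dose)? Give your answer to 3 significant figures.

18.2 µg/mL

k = ln 2 / 39.5 = 0.01755 hr⁻¹
Fraction remaining after one interval: e^(−kτ) = e^(−0.01755 × 73.0) = 0.2778
R = 1 / (1 − 0.2778) = 1.385
Css,max = 47.2 × 1.385 = 65.35 µg/mL
Css,min = Css,max × e^(−kτ) = 65.35 × 0.2778 ≈ 18.2 µg/mL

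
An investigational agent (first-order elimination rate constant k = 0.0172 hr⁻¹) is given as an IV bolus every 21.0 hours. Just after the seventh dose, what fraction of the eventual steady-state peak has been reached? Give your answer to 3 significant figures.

0.920

f_n = 1 − e^(−nkτ) = 1 − e^(−7 × 0.01720 × 21.0) = 1 − e^(−2.528) = 1 − 0.07979 ≈ 0.920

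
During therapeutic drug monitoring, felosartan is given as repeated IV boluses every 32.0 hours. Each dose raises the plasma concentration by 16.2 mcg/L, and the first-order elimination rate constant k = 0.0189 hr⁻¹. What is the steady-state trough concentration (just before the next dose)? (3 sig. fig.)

19.5 mcg/L

Fraction remaining after one interval: e^(−kτ) = e^(−0.01890 × 32.0) = 0.5462
R = 1 / (1 − 0.5462) = 2.204
Css,max = 16.2 × 2.204 = 35.70 mcg/L
Css,min = Css,max × e^(−kτ) = 35.70 × 0.5462 ≈ 19.5 mcg/L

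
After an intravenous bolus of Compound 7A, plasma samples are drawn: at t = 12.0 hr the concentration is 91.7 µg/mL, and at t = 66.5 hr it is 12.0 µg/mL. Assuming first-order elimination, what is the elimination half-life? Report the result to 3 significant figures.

18.6 hours

k = ln(C₁/C₂) / (t₂ − t₁) = ln(91.7/12.0) / (66.5 − 12.0)
  = 2.034 / 54.50 = 0.03731 hr⁻¹
t½ = ln 2 / k = ln 2 / 0.03731 ≈ 18.6 hours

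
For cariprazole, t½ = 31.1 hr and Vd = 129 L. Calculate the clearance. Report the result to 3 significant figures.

k = ln 2 / t½ = ln 2 / 31.1 = 0.02229 hr⁻¹
CL = k · V = 0.02229 × 129 ≈ 2.88 L/hr

2.88 L/hr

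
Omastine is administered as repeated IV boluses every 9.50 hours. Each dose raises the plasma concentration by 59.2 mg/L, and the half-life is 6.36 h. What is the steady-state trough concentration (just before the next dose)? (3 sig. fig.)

k = ln 2 / 6.36 = 0.1090 h⁻¹
Fraction remaining after one interval: e^(−kτ) = e^(−0.1090 × 9.50) = 0.3551
R = 1 / (1 − 0.3551) = 1.551
Css,max = 59.2 × 1.551 = 91.80 mg/L
Css,min = Css,max × e^(−kτ) = 91.80 × 0.3551 ≈ 32.6 mg/L

32.6 mg/L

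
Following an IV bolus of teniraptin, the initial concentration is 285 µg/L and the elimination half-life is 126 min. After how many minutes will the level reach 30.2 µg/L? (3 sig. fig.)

408 minutes

k = ln 2 / 126 = 0.005501 min⁻¹
C(t) = C₀ e^(−kt)  ⇒  t = ln(C₀/C) / k
t = ln(285/30.2) / 0.005501 = 2.245 / 0.005501 ≈ 408 minutes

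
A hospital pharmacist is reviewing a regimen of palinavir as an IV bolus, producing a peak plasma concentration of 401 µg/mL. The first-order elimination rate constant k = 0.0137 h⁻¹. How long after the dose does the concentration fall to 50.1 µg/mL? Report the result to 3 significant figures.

152 hours

C(t) = C₀ e^(−kt)  ⇒  t = ln(C₀/C) / k
t = ln(401/50.1) / 0.01370 = 2.080 / 0.01370 ≈ 152 hours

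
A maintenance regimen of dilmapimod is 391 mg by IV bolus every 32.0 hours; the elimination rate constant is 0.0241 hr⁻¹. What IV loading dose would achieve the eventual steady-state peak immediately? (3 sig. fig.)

727 mg

Accumulation ratio R = 1 / (1 − e^(−kτ)) = 1 / (1 − e^(−0.02410×32.0)) = 1 / (1 − 0.4625) = 1.860
Loading dose = maintenance dose × R = 391 × 1.860 ≈ 727 mg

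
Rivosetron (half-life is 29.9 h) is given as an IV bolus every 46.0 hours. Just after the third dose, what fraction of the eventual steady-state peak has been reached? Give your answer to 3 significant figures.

k = ln 2 / 29.9 = 0.02318 h⁻¹
f_n = 1 − e^(−nkτ) = 1 − e^(−3 × 0.02318 × 46.0) = 1 − e^(−3.199) = 1 − 0.04080 ≈ 0.959

0.959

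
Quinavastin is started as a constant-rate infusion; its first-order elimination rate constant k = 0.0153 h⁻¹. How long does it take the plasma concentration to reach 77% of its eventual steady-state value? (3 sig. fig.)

96.1 hours

f = 1 − e^(−kt)  ⇒  t = −ln(1 − f) / k
t = −ln(1 − 0.77) / 0.01530 = 1.470 / 0.01530 ≈ 96.1 hours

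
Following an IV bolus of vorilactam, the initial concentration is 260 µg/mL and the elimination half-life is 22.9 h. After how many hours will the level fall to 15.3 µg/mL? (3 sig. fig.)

93.6 hours

k = ln 2 / 22.9 = 0.03027 h⁻¹
C(t) = C₀ e^(−kt)  ⇒  t = ln(C₀/C) / k
t = ln(260/15.3) / 0.03027 = 2.833 / 0.03027 ≈ 93.6 hours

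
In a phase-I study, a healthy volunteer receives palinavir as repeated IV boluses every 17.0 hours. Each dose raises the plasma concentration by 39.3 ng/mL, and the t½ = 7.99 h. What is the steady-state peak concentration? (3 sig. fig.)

k = ln 2 / 7.99 = 0.08675 h⁻¹
Fraction remaining after one interval: e^(−kτ) = e^(−0.08675 × 17.0) = 0.2288
R = 1 / (1 − 0.2288) = 1.297
Css,max = 39.3 × 1.297 ≈ 51.0 ng/mL

51.0 ng/mL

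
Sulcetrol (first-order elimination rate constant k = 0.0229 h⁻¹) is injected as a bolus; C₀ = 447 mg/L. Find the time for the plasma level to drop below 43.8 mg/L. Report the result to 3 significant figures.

101 hours

C(t) = C₀ e^(−kt)  ⇒  t = ln(C₀/C) / k
t = ln(447/43.8) / 0.02290 = 2.323 / 0.02290 ≈ 101 hours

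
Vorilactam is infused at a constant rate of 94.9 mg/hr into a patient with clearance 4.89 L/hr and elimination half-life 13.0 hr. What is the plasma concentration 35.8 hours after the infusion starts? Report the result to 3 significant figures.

Css = rate / CL = 94.9 / 4.89 = 19.41 µg/mL
k = ln 2 / 13.0 = 0.05332 hr⁻¹
C(t) = Css (1 − e^(−kt)) = 19.41 × (1 − e^(−1.909)) = 19.41 × 0.8517 ≈ 16.5 µg/mL

16.5 µg/mL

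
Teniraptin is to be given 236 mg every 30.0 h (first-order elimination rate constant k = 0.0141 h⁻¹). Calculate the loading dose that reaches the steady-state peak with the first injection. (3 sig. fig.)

Accumulation ratio R = 1 / (1 − e^(−kτ)) = 1 / (1 − e^(−0.01410×30.0)) = 1 / (1 − 0.6551) = 2.899
Loading dose = maintenance dose × R = 236 × 2.899 ≈ 684 mg

684 mg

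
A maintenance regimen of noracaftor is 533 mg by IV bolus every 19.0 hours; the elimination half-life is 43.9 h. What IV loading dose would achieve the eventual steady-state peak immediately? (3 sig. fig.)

2060 mg

k = ln 2 / 43.9 = 0.01579 h⁻¹
Accumulation ratio R = 1 / (1 − e^(−kτ)) = 1 / (1 − e^(−0.01579×19.0)) = 1 / (1 − 0.7408) = 3.858
Loading dose = maintenance dose × R = 533 × 3.858 ≈ 2060 mg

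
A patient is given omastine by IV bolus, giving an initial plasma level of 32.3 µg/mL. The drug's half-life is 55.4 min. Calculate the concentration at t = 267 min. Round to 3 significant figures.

k = ln 2 / 55.4 = 0.01251 min⁻¹
C(t) = C₀ e^(−kt) = 32.3 × e^(−0.01251 × 267) = 32.3 × e^(−3.341) = 32.3 × 0.03542 ≈ 1.14 µg/mL

1.14 µg/mL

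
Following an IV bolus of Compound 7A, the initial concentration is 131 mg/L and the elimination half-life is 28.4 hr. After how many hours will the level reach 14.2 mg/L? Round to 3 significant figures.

k = ln 2 / 28.4 = 0.02441 hr⁻¹
C(t) = C₀ e^(−kt)  ⇒  t = ln(C₀/C) / k
t = ln(131/14.2) / 0.02441 = 2.222 / 0.02441 ≈ 91.0 hours

91.0 hours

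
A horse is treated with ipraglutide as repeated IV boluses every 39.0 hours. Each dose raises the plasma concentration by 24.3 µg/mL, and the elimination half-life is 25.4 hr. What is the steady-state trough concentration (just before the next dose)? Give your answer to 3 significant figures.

k = ln 2 / 25.4 = 0.02729 hr⁻¹
Fraction remaining after one interval: e^(−kτ) = e^(−0.02729 × 39.0) = 0.3450
R = 1 / (1 − 0.3450) = 1.527
Css,max = 24.3 × 1.527 = 37.10 µg/mL
Css,min = Css,max × e^(−kτ) = 37.10 × 0.3450 ≈ 12.8 µg/mL

12.8 µg/mL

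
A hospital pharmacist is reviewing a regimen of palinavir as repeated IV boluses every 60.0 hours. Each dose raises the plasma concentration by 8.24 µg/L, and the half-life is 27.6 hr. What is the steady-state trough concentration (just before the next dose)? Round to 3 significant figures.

2.35 µg/L

k = ln 2 / 27.6 = 0.02511 hr⁻¹
Fraction remaining after one interval: e^(−kτ) = e^(−0.02511 × 60.0) = 0.2216
R = 1 / (1 − 0.2216) = 1.285
Css,max = 8.24 × 1.285 = 10.59 µg/L
Css,min = Css,max × e^(−kτ) = 10.59 × 0.2216 ≈ 2.35 µg/L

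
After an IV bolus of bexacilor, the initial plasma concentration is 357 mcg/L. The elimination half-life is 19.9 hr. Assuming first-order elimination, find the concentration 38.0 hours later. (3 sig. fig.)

k = ln 2 / 19.9 = 0.03483 hr⁻¹
C(t) = C₀ e^(−kt) = 357 × e^(−0.03483 × 38.0) = 357 × e^(−1.324) = 357 × 0.2662 ≈ 95.0 mcg/L

95.0 mcg/L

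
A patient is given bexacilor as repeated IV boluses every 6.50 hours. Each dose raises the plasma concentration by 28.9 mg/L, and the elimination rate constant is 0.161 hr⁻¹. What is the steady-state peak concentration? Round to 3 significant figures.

44.5 mg/L

Fraction remaining after one interval: e^(−kτ) = e^(−0.1610 × 6.50) = 0.3512
R = 1 / (1 − 0.3512) = 1.541
Css,max = 28.9 × 1.541 ≈ 44.5 mg/L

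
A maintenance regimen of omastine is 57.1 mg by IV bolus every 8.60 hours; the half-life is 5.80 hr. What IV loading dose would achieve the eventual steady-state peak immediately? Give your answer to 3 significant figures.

k = ln 2 / 5.80 = 0.1195 hr⁻¹
Accumulation ratio R = 1 / (1 − e^(−kτ)) = 1 / (1 − e^(−0.1195×8.60)) = 1 / (1 − 0.3578) = 1.557
Loading dose = maintenance dose × R = 57.1 × 1.557 ≈ 88.9 mg

88.9 mg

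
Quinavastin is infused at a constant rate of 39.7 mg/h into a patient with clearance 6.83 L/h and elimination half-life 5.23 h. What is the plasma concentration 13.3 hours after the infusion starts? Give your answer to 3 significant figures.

Css = rate / CL = 39.7 / 6.83 = 5.813 µg/mL
k = ln 2 / 5.23 = 0.1325 h⁻¹
C(t) = Css (1 − e^(−kt)) = 5.813 × (1 − e^(−1.763)) = 5.813 × 0.8284 ≈ 4.82 µg/mL

4.82 µg/mL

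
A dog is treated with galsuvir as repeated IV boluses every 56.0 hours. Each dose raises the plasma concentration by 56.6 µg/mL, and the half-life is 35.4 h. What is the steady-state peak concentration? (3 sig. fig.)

85.0 µg/mL

k = ln 2 / 35.4 = 0.01958 h⁻¹
Fraction remaining after one interval: e^(−kτ) = e^(−0.01958 × 56.0) = 0.3340
R = 1 / (1 − 0.3340) = 1.502
Css,max = 56.6 × 1.502 ≈ 85.0 µg/mL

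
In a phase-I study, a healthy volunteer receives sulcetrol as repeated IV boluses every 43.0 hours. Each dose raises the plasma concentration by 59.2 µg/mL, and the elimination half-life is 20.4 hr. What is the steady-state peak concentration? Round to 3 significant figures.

k = ln 2 / 20.4 = 0.03398 hr⁻¹
Fraction remaining after one interval: e^(−kτ) = e^(−0.03398 × 43.0) = 0.2320
R = 1 / (1 − 0.2320) = 1.302
Css,max = 59.2 × 1.302 ≈ 77.1 µg/mL

77.1 µg/mL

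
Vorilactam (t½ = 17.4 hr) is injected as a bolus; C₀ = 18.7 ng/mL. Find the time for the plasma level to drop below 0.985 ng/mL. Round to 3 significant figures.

k = ln 2 / 17.4 = 0.03984 hr⁻¹
C(t) = C₀ e^(−kt)  ⇒  t = ln(C₀/C) / k
t = ln(18.7/0.985) / 0.03984 = 2.944 / 0.03984 ≈ 73.9 hours

73.9 hours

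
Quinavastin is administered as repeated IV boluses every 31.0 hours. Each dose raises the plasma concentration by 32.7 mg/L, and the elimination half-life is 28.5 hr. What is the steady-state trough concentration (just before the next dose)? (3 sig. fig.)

29.1 mg/L

k = ln 2 / 28.5 = 0.02432 hr⁻¹
Fraction remaining after one interval: e^(−kτ) = e^(−0.02432 × 31.0) = 0.4705
R = 1 / (1 − 0.4705) = 1.889
Css,max = 32.7 × 1.889 = 61.76 mg/L
Css,min = Css,max × e^(−kτ) = 61.76 × 0.4705 ≈ 29.1 mg/L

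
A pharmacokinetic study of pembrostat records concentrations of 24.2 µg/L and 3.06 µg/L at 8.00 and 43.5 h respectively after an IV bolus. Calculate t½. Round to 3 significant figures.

11.9 hours

k = ln(C₁/C₂) / (t₂ − t₁) = ln(24.2/3.06) / (43.5 − 8.00)
  = 2.068 / 35.50 = 0.05825 h⁻¹
t½ = ln 2 / k = ln 2 / 0.05825 ≈ 11.9 hours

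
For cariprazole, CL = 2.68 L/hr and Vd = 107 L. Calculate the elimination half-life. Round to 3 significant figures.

k = CL / V = 2.68 / 107 = 0.02505 hr⁻¹
t½ = ln 2 / k = ln 2 / 0.02505 ≈ 27.7 hours

27.7 hours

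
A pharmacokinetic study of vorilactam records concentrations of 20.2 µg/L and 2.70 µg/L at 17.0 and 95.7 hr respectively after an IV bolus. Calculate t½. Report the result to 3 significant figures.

27.1 hours

k = ln(C₁/C₂) / (t₂ − t₁) = ln(20.2/2.70) / (95.7 − 17.0)
  = 2.012 / 78.70 = 0.02557 hr⁻¹
t½ = ln 2 / k = ln 2 / 0.02557 ≈ 27.1 hours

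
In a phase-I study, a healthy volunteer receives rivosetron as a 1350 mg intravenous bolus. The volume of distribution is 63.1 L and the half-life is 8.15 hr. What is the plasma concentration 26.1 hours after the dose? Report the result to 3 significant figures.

C₀ = dose / V = 1350 / 63.1 = 21.39 µg/mL
k = ln 2 / 8.15 = 0.08505 hr⁻¹
C(t) = C₀ e^(−kt) = 21.39 × e^(−0.08505 × 26.1) = 21.39 × e^(−2.220) = 21.39 × 0.1086 ≈ 2.32 µg/mL

2.32 µg/mL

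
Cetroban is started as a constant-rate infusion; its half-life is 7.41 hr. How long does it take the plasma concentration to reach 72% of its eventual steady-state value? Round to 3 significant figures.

k = ln 2 / 7.41 = 0.09354 hr⁻¹
f = 1 − e^(−kt)  ⇒  t = −ln(1 − f) / k
t = −ln(1 − 0.72) / 0.09354 = 1.273 / 0.09354 ≈ 13.6 hours

13.6 hours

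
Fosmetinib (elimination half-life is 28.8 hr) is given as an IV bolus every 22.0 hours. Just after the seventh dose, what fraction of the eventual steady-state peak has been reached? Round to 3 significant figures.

0.975

k = ln 2 / 28.8 = 0.02407 hr⁻¹
f_n = 1 − e^(−nkτ) = 1 − e^(−7 × 0.02407 × 22.0) = 1 − e^(−3.706) = 1 − 0.02457 ≈ 0.975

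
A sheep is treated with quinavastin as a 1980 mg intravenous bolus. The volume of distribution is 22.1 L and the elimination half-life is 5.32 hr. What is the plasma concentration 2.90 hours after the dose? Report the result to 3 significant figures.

C₀ = dose / V = 1980 / 22.1 = 89.59 µg/mL
k = ln 2 / 5.32 = 0.1303 hr⁻¹
C(t) = C₀ e^(−kt) = 89.59 × e^(−0.1303 × 2.90) = 89.59 × e^(−0.3778) = 89.59 × 0.6853 ≈ 61.4 µg/mL

61.4 µg/mL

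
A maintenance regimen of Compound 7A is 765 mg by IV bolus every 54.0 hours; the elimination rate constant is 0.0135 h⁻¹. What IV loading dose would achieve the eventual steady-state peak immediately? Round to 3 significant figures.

Accumulation ratio R = 1 / (1 − e^(−kτ)) = 1 / (1 − e^(−0.01350×54.0)) = 1 / (1 − 0.4824) = 1.932
Loading dose = maintenance dose × R = 765 × 1.932 ≈ 1480 mg

1480 mg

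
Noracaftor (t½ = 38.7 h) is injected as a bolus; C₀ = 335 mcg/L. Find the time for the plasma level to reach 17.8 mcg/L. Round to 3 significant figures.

k = ln 2 / 38.7 = 0.01791 h⁻¹
C(t) = C₀ e^(−kt)  ⇒  t = ln(C₀/C) / k
t = ln(335/17.8) / 0.01791 = 2.935 / 0.01791 ≈ 164 hours

164 hours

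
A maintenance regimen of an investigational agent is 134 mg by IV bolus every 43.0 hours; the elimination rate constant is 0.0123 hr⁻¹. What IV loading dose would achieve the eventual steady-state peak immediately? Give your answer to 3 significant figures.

Accumulation ratio R = 1 / (1 − e^(−kτ)) = 1 / (1 − e^(−0.01230×43.0)) = 1 / (1 − 0.5893) = 2.435
Loading dose = maintenance dose × R = 134 × 2.435 ≈ 326 mg

326 mg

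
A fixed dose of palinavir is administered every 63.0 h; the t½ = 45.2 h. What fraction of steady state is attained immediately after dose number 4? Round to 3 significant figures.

k = ln 2 / 45.2 = 0.01534 h⁻¹
f_n = 1 − e^(−nkτ) = 1 − e^(−4 × 0.01534 × 63.0) = 1 − e^(−3.864) = 1 − 0.02097 ≈ 0.979

0.979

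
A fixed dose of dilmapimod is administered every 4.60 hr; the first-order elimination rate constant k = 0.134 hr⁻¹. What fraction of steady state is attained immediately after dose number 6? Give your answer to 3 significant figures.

f_n = 1 − e^(−nkτ) = 1 − e^(−6 × 0.1340 × 4.60) = 1 − e^(−3.698) = 1 − 0.02476 ≈ 0.975

0.975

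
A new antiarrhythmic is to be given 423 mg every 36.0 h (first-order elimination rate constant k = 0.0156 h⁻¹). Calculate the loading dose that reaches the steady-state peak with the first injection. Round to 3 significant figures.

984 mg

Accumulation ratio R = 1 / (1 − e^(−kτ)) = 1 / (1 − e^(−0.01560×36.0)) = 1 / (1 − 0.5703) = 2.327
Loading dose = maintenance dose × R = 423 × 2.327 ≈ 984 mg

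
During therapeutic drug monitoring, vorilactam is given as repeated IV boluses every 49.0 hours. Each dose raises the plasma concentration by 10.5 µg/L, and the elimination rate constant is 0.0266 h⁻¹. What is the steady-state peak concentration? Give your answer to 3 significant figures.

Fraction remaining after one interval: e^(−kτ) = e^(−0.02660 × 49.0) = 0.2716
R = 1 / (1 − 0.2716) = 1.373
Css,max = 10.5 × 1.373 ≈ 14.4 µg/L

14.4 µg/L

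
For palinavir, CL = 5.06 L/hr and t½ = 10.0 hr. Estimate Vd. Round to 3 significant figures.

73.0 L

k = ln 2 / t½ = ln 2 / 10.0 = 0.06931 hr⁻¹
V = CL / k = 5.06 / 0.06931 ≈ 73.0 L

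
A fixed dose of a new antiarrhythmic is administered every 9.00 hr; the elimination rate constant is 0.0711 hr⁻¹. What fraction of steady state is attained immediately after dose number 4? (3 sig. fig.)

0.923

f_n = 1 − e^(−nkτ) = 1 − e^(−4 × 0.07110 × 9.00) = 1 − e^(−2.560) = 1 − 0.07734 ≈ 0.923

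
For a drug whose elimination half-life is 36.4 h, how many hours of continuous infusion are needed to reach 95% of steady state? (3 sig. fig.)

k = ln 2 / 36.4 = 0.01904 h⁻¹
f = 1 − e^(−kt)  ⇒  t = −ln(1 − f) / k
t = −ln(1 − 0.95) / 0.01904 = 2.996 / 0.01904 ≈ 157 hours

157 hours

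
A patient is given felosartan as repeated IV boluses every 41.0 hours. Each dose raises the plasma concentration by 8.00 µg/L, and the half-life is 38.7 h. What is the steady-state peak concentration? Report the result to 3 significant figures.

15.4 µg/L

k = ln 2 / 38.7 = 0.01791 h⁻¹
Fraction remaining after one interval: e^(−kτ) = e^(−0.01791 × 41.0) = 0.4798
R = 1 / (1 − 0.4798) = 1.922
Css,max = 8.00 × 1.922 ≈ 15.4 µg/L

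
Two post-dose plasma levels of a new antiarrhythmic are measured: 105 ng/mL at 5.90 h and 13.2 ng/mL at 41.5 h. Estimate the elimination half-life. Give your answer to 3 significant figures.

k = ln(C₁/C₂) / (t₂ − t₁) = ln(105/13.2) / (41.5 − 5.90)
  = 2.074 / 35.60 = 0.05825 h⁻¹
t½ = ln 2 / k = ln 2 / 0.05825 ≈ 11.9 hours

11.9 hours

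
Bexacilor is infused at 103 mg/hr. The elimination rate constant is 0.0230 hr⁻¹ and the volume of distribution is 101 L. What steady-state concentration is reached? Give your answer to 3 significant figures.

44.3 µg/mL

CL = k · V = 0.0230 × 101 = 2.323 L/hr
Css = rate / CL = 103 / 2.323 ≈ 44.3 µg/mL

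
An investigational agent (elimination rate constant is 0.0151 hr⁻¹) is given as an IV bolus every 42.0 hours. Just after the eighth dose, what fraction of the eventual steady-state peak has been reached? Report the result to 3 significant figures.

0.994

f_n = 1 − e^(−nkτ) = 1 − e^(−8 × 0.01510 × 42.0) = 1 − e^(−5.074) = 1 − 0.006260 ≈ 0.994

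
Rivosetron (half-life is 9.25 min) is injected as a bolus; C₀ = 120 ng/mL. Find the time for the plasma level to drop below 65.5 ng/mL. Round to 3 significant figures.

8.08 minutes

k = ln 2 / 9.25 = 0.07493 min⁻¹
C(t) = C₀ e^(−kt)  ⇒  t = ln(C₀/C) / k
t = ln(120/65.5) / 0.07493 = 0.6054 / 0.07493 ≈ 8.08 minutes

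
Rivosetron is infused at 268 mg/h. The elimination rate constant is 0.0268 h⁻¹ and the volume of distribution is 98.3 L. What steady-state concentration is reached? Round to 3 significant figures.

CL = k · V = 0.0268 × 98.3 = 2.634 L/h
Css = rate / CL = 268 / 2.634 ≈ 102 mg/L

102 mg/L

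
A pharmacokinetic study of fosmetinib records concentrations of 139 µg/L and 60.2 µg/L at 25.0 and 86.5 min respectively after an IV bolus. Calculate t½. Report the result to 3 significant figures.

50.9 minutes

k = ln(C₁/C₂) / (t₂ − t₁) = ln(139/60.2) / (86.5 − 25.0)
  = 0.8368 / 61.50 = 0.01361 min⁻¹
t½ = ln 2 / k = ln 2 / 0.01361 ≈ 50.9 minutes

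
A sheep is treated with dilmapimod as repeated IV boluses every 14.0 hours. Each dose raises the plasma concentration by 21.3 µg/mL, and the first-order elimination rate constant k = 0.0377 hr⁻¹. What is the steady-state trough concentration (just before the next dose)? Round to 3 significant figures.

30.6 µg/mL

Fraction remaining after one interval: e^(−kτ) = e^(−0.03770 × 14.0) = 0.5899
R = 1 / (1 − 0.5899) = 2.438
Css,max = 21.3 × 2.438 = 51.94 µg/mL
Css,min = Css,max × e^(−kτ) = 51.94 × 0.5899 ≈ 30.6 µg/mL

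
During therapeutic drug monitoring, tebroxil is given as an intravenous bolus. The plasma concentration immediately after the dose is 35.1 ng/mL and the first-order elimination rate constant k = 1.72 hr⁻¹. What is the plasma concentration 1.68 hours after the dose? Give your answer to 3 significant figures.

1.95 ng/mL

C(t) = C₀ e^(−kt) = 35.1 × e^(−1.720 × 1.68) = 35.1 × e^(−2.890) = 35.1 × 0.05560 ≈ 1.95 ng/mL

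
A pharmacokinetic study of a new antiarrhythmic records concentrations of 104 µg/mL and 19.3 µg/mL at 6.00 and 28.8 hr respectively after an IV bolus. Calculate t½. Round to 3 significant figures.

k = ln(C₁/C₂) / (t₂ − t₁) = ln(104/19.3) / (28.8 − 6.00)
  = 1.684 / 22.80 = 0.07387 hr⁻¹
t½ = ln 2 / k = ln 2 / 0.07387 ≈ 9.38 hours

9.38 hours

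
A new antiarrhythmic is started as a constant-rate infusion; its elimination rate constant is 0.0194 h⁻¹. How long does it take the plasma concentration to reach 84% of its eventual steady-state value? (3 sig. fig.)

f = 1 − e^(−kt)  ⇒  t = −ln(1 − f) / k
t = −ln(1 − 0.84) / 0.01940 = 1.833 / 0.01940 ≈ 94.5 hours

94.5 hours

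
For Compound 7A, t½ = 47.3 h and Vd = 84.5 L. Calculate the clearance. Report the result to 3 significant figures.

1.24 L/h

k = ln 2 / t½ = ln 2 / 47.3 = 0.01465 h⁻¹
CL = k · V = 0.01465 × 84.5 ≈ 1.24 L/h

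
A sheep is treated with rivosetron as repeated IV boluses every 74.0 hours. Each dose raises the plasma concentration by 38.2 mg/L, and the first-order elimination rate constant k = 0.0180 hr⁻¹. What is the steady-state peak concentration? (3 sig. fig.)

Fraction remaining after one interval: e^(−kτ) = e^(−0.01800 × 74.0) = 0.2639
R = 1 / (1 − 0.2639) = 1.359
Css,max = 38.2 × 1.359 ≈ 51.9 mg/L

51.9 mg/L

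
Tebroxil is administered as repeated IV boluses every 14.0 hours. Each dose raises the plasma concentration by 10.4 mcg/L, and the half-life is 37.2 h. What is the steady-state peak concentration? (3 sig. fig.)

k = ln 2 / 37.2 = 0.01863 h⁻¹
Fraction remaining after one interval: e^(−kτ) = e^(−0.01863 × 14.0) = 0.7704
R = 1 / (1 − 0.7704) = 4.355
Css,max = 10.4 × 4.355 ≈ 45.3 mcg/L

45.3 mcg/L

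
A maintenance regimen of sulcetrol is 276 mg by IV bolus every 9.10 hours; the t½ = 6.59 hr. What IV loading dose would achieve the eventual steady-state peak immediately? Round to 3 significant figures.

448 mg

k = ln 2 / 6.59 = 0.1052 hr⁻¹
Accumulation ratio R = 1 / (1 − e^(−kτ)) = 1 / (1 − e^(−0.1052×9.10)) = 1 / (1 − 0.3840) = 1.623
Loading dose = maintenance dose × R = 276 × 1.623 ≈ 448 mg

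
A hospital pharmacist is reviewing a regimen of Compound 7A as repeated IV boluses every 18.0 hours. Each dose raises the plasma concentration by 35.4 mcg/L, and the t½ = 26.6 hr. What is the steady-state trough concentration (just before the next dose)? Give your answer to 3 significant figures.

59.2 mcg/L

k = ln 2 / 26.6 = 0.02606 hr⁻¹
Fraction remaining after one interval: e^(−kτ) = e^(−0.02606 × 18.0) = 0.6256
R = 1 / (1 − 0.6256) = 2.671
Css,max = 35.4 × 2.671 = 94.55 mcg/L
Css,min = Css,max × e^(−kτ) = 94.55 × 0.6256 ≈ 59.2 mcg/L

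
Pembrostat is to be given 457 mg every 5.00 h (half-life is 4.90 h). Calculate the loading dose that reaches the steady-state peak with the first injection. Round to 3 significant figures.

k = ln 2 / 4.90 = 0.1415 h⁻¹
Accumulation ratio R = 1 / (1 − e^(−kτ)) = 1 / (1 − e^(−0.1415×5.00)) = 1 / (1 − 0.4930) = 1.972
Loading dose = maintenance dose × R = 457 × 1.972 ≈ 901 mg

901 mg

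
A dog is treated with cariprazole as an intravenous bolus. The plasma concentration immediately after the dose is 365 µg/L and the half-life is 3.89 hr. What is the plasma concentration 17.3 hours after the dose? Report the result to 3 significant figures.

16.7 µg/L

k = ln 2 / 3.89 = 0.1782 hr⁻¹
C(t) = C₀ e^(−kt) = 365 × e^(−0.1782 × 17.3) = 365 × e^(−3.083) = 365 × 0.04584 ≈ 16.7 µg/L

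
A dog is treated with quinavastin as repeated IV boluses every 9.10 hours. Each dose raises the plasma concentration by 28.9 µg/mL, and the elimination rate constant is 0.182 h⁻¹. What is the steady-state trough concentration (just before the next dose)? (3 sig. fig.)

Fraction remaining after one interval: e^(−kτ) = e^(−0.1820 × 9.10) = 0.1909
R = 1 / (1 − 0.1909) = 1.236
Css,max = 28.9 × 1.236 = 35.72 µg/mL
Css,min = Css,max × e^(−kτ) = 35.72 × 0.1909 ≈ 6.82 µg/mL

6.82 µg/mL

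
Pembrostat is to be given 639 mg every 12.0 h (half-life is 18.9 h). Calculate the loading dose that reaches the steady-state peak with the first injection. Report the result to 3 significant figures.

1790 mg

k = ln 2 / 18.9 = 0.03667 h⁻¹
Accumulation ratio R = 1 / (1 − e^(−kτ)) = 1 / (1 − e^(−0.03667×12.0)) = 1 / (1 − 0.6440) = 2.809
Loading dose = maintenance dose × R = 639 × 2.809 ≈ 1790 mg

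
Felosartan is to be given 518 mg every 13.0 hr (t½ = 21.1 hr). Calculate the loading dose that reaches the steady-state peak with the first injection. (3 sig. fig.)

k = ln 2 / 21.1 = 0.03285 hr⁻¹
Accumulation ratio R = 1 / (1 − e^(−kτ)) = 1 / (1 − e^(−0.03285×13.0)) = 1 / (1 − 0.6524) = 2.877
Loading dose = maintenance dose × R = 518 × 2.877 ≈ 1490 mg

1490 mg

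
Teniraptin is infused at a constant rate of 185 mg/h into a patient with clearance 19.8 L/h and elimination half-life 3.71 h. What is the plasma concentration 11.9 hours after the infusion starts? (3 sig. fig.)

8.33 mg/L

Css = rate / CL = 185 / 19.8 = 9.343 mg/L
k = ln 2 / 3.71 = 0.1868 h⁻¹
C(t) = Css (1 − e^(−kt)) = 9.343 × (1 − e^(−2.223)) = 9.343 × 0.8917 ≈ 8.33 mg/L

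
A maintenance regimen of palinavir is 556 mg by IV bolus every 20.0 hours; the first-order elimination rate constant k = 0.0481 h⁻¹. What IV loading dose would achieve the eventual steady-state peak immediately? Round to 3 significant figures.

Accumulation ratio R = 1 / (1 − e^(−kτ)) = 1 / (1 − e^(−0.04810×20.0)) = 1 / (1 − 0.3821) = 1.618
Loading dose = maintenance dose × R = 556 × 1.618 ≈ 900 mg

900 mg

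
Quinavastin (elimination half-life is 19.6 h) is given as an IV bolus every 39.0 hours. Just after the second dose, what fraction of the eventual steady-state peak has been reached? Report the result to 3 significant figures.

k = ln 2 / 19.6 = 0.03536 h⁻¹
f_n = 1 − e^(−nkτ) = 1 − e^(−2 × 0.03536 × 39.0) = 1 − e^(−2.758) = 1 − 0.06339 ≈ 0.937

0.937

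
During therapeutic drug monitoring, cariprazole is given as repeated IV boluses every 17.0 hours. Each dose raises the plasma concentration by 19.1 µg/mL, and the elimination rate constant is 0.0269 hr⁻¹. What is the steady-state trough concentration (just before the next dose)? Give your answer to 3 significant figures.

32.9 µg/mL

Fraction remaining after one interval: e^(−kτ) = e^(−0.02690 × 17.0) = 0.6330
R = 1 / (1 − 0.6330) = 2.725
Css,max = 19.1 × 2.725 = 52.04 µg/mL
Css,min = Css,max × e^(−kτ) = 52.04 × 0.6330 ≈ 32.9 µg/mL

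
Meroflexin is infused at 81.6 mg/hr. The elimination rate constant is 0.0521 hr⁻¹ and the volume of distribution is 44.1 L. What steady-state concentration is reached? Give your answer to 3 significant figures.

35.5 mg/L

CL = k · V = 0.0521 × 44.1 = 2.298 L/hr
Css = rate / CL = 81.6 / 2.298 ≈ 35.5 mg/L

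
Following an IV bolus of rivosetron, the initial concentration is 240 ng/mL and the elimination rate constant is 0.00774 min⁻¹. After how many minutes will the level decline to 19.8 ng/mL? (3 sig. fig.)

322 minutes

C(t) = C₀ e^(−kt)  ⇒  t = ln(C₀/C) / k
t = ln(240/19.8) / 0.007740 = 2.495 / 0.007740 ≈ 322 minutes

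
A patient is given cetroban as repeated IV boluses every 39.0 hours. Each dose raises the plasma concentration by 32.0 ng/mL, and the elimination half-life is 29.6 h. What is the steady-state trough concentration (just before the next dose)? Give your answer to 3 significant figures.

k = ln 2 / 29.6 = 0.02342 h⁻¹
Fraction remaining after one interval: e^(−kτ) = e^(−0.02342 × 39.0) = 0.4012
R = 1 / (1 − 0.4012) = 1.670
Css,max = 32.0 × 1.670 = 53.44 ng/mL
Css,min = Css,max × e^(−kτ) = 53.44 × 0.4012 ≈ 21.4 ng/mL

21.4 ng/mL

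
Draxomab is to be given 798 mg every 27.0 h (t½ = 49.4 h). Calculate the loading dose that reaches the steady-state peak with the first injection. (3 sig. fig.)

2530 mg

k = ln 2 / 49.4 = 0.01403 h⁻¹
Accumulation ratio R = 1 / (1 − e^(−kτ)) = 1 / (1 − e^(−0.01403×27.0)) = 1 / (1 − 0.6847) = 3.171
Loading dose = maintenance dose × R = 798 × 3.171 ≈ 2530 mg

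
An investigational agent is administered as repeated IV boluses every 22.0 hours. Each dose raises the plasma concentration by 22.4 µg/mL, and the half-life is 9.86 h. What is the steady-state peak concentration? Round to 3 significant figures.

28.5 µg/mL

k = ln 2 / 9.86 = 0.07030 h⁻¹
Fraction remaining after one interval: e^(−kτ) = e^(−0.07030 × 22.0) = 0.2130
R = 1 / (1 − 0.2130) = 1.271
Css,max = 22.4 × 1.271 ≈ 28.5 µg/mL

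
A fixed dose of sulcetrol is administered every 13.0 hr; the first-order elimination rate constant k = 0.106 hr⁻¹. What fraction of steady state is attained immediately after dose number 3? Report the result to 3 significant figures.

f_n = 1 − e^(−nkτ) = 1 − e^(−3 × 0.1060 × 13.0) = 1 − e^(−4.134) = 1 − 0.01602 ≈ 0.984

0.984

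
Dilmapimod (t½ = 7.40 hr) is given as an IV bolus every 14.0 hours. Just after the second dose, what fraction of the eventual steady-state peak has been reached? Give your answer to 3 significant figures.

k = ln 2 / 7.40 = 0.09367 hr⁻¹
f_n = 1 − e^(−nkτ) = 1 − e^(−2 × 0.09367 × 14.0) = 1 − e^(−2.623) = 1 − 0.07261 ≈ 0.927

0.927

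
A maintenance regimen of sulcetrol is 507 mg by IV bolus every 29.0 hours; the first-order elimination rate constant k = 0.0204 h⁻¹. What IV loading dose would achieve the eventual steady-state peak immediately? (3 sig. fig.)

Accumulation ratio R = 1 / (1 − e^(−kτ)) = 1 / (1 − e^(−0.02040×29.0)) = 1 / (1 − 0.5534) = 2.239
Loading dose = maintenance dose × R = 507 × 2.239 ≈ 1140 mg

1140 mg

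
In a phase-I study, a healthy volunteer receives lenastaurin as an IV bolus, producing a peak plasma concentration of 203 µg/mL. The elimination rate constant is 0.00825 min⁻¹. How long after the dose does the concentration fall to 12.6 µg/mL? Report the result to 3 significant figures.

C(t) = C₀ e^(−kt)  ⇒  t = ln(C₀/C) / k
t = ln(203/12.6) / 0.008250 = 2.780 / 0.008250 ≈ 337 minutes

337 minutes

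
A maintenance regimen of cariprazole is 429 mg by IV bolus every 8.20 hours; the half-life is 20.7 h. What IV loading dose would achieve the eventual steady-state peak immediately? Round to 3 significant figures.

k = ln 2 / 20.7 = 0.03349 h⁻¹
Accumulation ratio R = 1 / (1 − e^(−kτ)) = 1 / (1 − e^(−0.03349×8.20)) = 1 / (1 − 0.7599) = 4.165
Loading dose = maintenance dose × R = 429 × 4.165 ≈ 1790 mg

1790 mg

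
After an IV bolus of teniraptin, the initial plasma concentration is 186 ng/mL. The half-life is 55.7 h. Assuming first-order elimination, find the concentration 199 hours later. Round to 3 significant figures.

15.6 ng/mL

k = ln 2 / 55.7 = 0.01244 h⁻¹
C(t) = C₀ e^(−kt) = 186 × e^(−0.01244 × 199) = 186 × e^(−2.476) = 186 × 0.08404 ≈ 15.6 ng/mL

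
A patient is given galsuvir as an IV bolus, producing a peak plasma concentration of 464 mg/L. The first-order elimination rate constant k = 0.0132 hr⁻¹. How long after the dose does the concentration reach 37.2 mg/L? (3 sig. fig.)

191 hours

C(t) = C₀ e^(−kt)  ⇒  t = ln(C₀/C) / k
t = ln(464/37.2) / 0.01320 = 2.524 / 0.01320 ≈ 191 hours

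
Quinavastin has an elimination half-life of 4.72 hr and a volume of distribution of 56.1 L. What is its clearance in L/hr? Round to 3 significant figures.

8.24 L/hr

k = ln 2 / t½ = ln 2 / 4.72 = 0.1469 hr⁻¹
CL = k · V = 0.1469 × 56.1 ≈ 8.24 L/hr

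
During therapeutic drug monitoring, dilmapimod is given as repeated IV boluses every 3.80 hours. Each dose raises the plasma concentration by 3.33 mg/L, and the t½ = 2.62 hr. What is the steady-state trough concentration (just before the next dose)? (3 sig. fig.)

k = ln 2 / 2.62 = 0.2646 hr⁻¹
Fraction remaining after one interval: e^(−kτ) = e^(−0.2646 × 3.80) = 0.3659
R = 1 / (1 − 0.3659) = 1.577
Css,max = 3.33 × 1.577 = 5.252 mg/L
Css,min = Css,max × e^(−kτ) = 5.252 × 0.3659 ≈ 1.92 mg/L

1.92 mg/L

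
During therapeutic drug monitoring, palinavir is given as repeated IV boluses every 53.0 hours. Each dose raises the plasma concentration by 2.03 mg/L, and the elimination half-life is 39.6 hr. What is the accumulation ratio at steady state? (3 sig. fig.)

1.65

k = ln 2 / 39.6 = 0.01750 hr⁻¹
Fraction remaining after one interval: e^(−kτ) = e^(−0.01750 × 53.0) = 0.3955
R = 1 / (1 − 0.3955) = 1 / 0.6045 ≈ 1.65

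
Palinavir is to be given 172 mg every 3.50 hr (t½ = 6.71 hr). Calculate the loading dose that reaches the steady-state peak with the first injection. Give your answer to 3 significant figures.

k = ln 2 / 6.71 = 0.1033 hr⁻¹
Accumulation ratio R = 1 / (1 − e^(−kτ)) = 1 / (1 − e^(−0.1033×3.50)) = 1 / (1 − 0.6966) = 3.296
Loading dose = maintenance dose × R = 172 × 3.296 ≈ 567 mg

567 mg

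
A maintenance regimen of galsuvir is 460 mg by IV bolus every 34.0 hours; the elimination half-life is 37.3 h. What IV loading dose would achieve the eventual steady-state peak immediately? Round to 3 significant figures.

k = ln 2 / 37.3 = 0.01858 h⁻¹
Accumulation ratio R = 1 / (1 − e^(−kτ)) = 1 / (1 − e^(−0.01858×34.0)) = 1 / (1 − 0.5316) = 2.135
Loading dose = maintenance dose × R = 460 × 2.135 ≈ 982 mg

982 mg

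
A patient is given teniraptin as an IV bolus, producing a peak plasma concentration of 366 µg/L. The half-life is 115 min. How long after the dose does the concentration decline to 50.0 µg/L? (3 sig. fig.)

k = ln 2 / 115 = 0.006027 min⁻¹
C(t) = C₀ e^(−kt)  ⇒  t = ln(C₀/C) / k
t = ln(366/50.0) / 0.006027 = 1.991 / 0.006027 ≈ 330 minutes

330 minutes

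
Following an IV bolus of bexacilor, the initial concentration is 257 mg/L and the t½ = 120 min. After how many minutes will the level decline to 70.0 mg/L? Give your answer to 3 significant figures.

k = ln 2 / 120 = 0.005776 min⁻¹
C(t) = C₀ e^(−kt)  ⇒  t = ln(C₀/C) / k
t = ln(257/70.0) / 0.005776 = 1.301 / 0.005776 ≈ 225 minutes

225 minutes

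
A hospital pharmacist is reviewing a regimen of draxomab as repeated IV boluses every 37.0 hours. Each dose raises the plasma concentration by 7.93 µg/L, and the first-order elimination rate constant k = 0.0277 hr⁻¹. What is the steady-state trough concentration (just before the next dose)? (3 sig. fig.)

4.44 µg/L

Fraction remaining after one interval: e^(−kτ) = e^(−0.02770 × 37.0) = 0.3588
R = 1 / (1 − 0.3588) = 1.560
Css,max = 7.93 × 1.560 = 12.37 µg/L
Css,min = Css,max × e^(−kτ) = 12.37 × 0.3588 ≈ 4.44 µg/L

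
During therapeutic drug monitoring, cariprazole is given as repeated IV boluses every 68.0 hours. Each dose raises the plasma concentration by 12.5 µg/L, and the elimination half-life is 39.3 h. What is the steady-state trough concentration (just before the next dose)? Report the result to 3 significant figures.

5.39 µg/L

k = ln 2 / 39.3 = 0.01764 h⁻¹
Fraction remaining after one interval: e^(−kτ) = e^(−0.01764 × 68.0) = 0.3014
R = 1 / (1 − 0.3014) = 1.431
Css,max = 12.5 × 1.431 = 17.89 µg/L
Css,min = Css,max × e^(−kτ) = 17.89 × 0.3014 ≈ 5.39 µg/L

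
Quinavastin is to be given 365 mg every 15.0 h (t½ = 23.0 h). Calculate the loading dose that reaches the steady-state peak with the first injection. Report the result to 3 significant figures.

1000 mg

k = ln 2 / 23.0 = 0.03014 h⁻¹
Accumulation ratio R = 1 / (1 − e^(−kτ)) = 1 / (1 − e^(−0.03014×15.0)) = 1 / (1 − 0.6363) = 2.750
Loading dose = maintenance dose × R = 365 × 2.750 ≈ 1000 mg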